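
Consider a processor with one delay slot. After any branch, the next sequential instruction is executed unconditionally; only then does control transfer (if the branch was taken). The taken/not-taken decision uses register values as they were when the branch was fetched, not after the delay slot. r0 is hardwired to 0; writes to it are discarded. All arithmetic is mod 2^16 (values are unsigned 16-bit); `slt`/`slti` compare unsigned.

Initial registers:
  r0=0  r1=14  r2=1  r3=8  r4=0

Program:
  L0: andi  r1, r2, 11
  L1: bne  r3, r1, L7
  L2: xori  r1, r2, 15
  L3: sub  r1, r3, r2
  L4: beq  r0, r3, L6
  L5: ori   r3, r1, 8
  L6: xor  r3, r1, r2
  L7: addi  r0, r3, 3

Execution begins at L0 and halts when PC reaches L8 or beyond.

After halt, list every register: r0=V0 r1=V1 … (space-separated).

r0=0 r1=14 r2=1 r3=8 r4=0

PC=0  andi  r1, r2, 11       | r0=0 r1=1 r2=1 r3=8 r4=0
PC=1  bne  r3, r1, L7        | r0=0 r1=1 r2=1 r3=8 r4=0  [TAKEN]
PC=2  xori  r1, r2, 15       | r0=0 r1=14 r2=1 r3=8 r4=0
PC=7  addi  r0, r3, 3        | r0=0 r1=14 r2=1 r3=8 r4=0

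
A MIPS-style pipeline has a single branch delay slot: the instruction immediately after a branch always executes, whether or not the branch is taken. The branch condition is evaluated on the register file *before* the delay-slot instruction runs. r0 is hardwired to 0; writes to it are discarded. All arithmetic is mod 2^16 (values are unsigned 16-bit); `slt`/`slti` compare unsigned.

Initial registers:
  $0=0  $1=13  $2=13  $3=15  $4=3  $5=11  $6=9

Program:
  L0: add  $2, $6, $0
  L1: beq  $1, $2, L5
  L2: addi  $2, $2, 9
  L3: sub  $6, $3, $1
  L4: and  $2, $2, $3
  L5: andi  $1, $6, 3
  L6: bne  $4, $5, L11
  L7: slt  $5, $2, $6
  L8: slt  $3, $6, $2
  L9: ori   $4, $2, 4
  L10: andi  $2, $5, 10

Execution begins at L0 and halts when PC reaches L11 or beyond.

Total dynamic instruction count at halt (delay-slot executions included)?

PC=0  add  $2, $6, $0        | $0=0 $1=13 $2=9 $3=15 $4=3 $5=11 $6=9
PC=1  beq  $1, $2, L5        | $0=0 $1=13 $2=9 $3=15 $4=3 $5=11 $6=9  [not taken]
PC=2  addi  $2, $2, 9        | $0=0 $1=13 $2=18 $3=15 $4=3 $5=11 $6=9
PC=3  sub  $6, $3, $1        | $0=0 $1=13 $2=18 $3=15 $4=3 $5=11 $6=2
PC=4  and  $2, $2, $3        | $0=0 $1=13 $2=2 $3=15 $4=3 $5=11 $6=2
PC=5  andi  $1, $6, 3        | $0=0 $1=2 $2=2 $3=15 $4=3 $5=11 $6=2
PC=6  bne  $4, $5, L11       | $0=0 $1=2 $2=2 $3=15 $4=3 $5=11 $6=2  [TAKEN]
PC=7  slt  $5, $2, $6        | $0=0 $1=2 $2=2 $3=15 $4=3 $5=0 $6=2

8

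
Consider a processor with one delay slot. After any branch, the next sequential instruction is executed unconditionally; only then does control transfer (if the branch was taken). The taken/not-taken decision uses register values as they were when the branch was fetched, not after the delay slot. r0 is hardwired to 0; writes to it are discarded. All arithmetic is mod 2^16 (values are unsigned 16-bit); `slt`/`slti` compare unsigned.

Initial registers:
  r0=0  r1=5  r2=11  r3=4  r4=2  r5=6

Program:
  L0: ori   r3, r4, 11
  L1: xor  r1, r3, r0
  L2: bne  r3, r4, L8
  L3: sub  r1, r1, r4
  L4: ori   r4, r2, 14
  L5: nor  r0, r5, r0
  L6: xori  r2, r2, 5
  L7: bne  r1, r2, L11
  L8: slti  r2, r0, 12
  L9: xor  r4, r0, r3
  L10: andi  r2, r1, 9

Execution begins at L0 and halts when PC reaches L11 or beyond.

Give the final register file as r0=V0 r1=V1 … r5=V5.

r0=0 r1=9 r2=9 r3=11 r4=11 r5=6

#0 ori   r3, r4, 11 ; 0/5/11/11/2/6
#1 xor  r1, r3, r0 ; 0/11/11/11/2/6
#2 bne  r3, r4, L8 ; 0/11/11/11/2/6 ; →target
#3 sub  r1, r1, r4 ; 0/9/11/11/2/6
#8 slti  r2, r0, 12 ; 0/9/1/11/2/6
#9 xor  r4, r0, r3 ; 0/9/1/11/11/6
#10 andi  r2, r1, 9 ; 0/9/9/11/11/6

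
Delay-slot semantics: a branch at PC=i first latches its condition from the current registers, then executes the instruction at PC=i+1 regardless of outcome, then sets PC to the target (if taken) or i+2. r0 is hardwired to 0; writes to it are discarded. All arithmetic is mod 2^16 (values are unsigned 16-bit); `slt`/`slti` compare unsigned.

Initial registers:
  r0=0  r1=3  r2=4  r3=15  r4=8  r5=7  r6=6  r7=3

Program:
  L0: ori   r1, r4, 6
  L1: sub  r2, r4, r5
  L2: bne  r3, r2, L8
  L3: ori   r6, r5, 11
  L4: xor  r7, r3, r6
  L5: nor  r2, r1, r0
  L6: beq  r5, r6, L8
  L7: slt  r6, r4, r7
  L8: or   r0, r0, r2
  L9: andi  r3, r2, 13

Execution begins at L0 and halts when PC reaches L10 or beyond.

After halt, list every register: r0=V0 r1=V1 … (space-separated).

#0 ori   r1, r4, 6 ; 0/14/4/15/8/7/6/3
#1 sub  r2, r4, r5 ; 0/14/1/15/8/7/6/3
#2 bne  r3, r2, L8 ; 0/14/1/15/8/7/6/3 ; →target
#3 ori   r6, r5, 11 ; 0/14/1/15/8/7/15/3
#8 or   r0, r0, r2 ; 0/14/1/15/8/7/15/3
#9 andi  r3, r2, 13 ; 0/14/1/1/8/7/15/3

r0=0 r1=14 r2=1 r3=1 r4=8 r5=7 r6=15 r7=3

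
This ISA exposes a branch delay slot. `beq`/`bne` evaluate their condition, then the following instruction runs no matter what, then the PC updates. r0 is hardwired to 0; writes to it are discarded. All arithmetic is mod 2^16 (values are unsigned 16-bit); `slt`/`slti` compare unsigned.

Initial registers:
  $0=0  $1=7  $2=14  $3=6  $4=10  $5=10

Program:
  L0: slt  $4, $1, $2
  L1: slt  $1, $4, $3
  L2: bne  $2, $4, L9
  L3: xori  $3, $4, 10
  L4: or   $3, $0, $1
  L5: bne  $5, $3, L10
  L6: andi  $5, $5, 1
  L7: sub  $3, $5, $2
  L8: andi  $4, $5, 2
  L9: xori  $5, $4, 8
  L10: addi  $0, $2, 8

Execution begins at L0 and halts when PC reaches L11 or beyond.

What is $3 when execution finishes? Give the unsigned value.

11

[0] slt  $4, $1, $2  →  {$0:0, $1:7, $2:14, $3:6, $4:1, $5:10}
[1] slt  $1, $4, $3  →  {$0:0, $1:1, $2:14, $3:6, $4:1, $5:10}
[2] bne  $2, $4, L9  →  {$0:0, $1:1, $2:14, $3:6, $4:1, $5:10}  ⟨branch taken⟩
[3] xori  $3, $4, 10  →  {$0:0, $1:1, $2:14, $3:11, $4:1, $5:10}
[9] xori  $5, $4, 8  →  {$0:0, $1:1, $2:14, $3:11, $4:1, $5:9}
[10] addi  $0, $2, 8  →  {$0:0, $1:1, $2:14, $3:11, $4:1, $5:9}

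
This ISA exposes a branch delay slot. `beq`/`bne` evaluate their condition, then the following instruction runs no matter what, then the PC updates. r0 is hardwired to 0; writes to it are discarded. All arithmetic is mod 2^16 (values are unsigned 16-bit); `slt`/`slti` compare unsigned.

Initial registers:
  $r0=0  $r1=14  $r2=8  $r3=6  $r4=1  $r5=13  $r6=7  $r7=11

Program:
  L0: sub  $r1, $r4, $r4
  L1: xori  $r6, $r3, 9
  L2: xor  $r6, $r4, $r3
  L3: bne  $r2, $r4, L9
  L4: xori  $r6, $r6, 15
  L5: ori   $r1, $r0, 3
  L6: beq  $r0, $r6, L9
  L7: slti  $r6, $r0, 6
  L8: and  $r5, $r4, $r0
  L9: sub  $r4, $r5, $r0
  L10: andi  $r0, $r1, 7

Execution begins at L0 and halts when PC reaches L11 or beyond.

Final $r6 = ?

8

  step pc=0: sub  $r1, $r4, $r4  regs=(0,0,8,6,1,13,7,11)
  step pc=1: xori  $r6, $r3, 9  regs=(0,0,8,6,1,13,15,11)
  step pc=2: xor  $r6, $r4, $r3  regs=(0,0,8,6,1,13,7,11)
  step pc=3: bne  $r2, $r4, L9  cond=T  regs=(0,0,8,6,1,13,7,11)
  step pc=4: xori  $r6, $r6, 15  regs=(0,0,8,6,1,13,8,11)
  step pc=9: sub  $r4, $r5, $r0  regs=(0,0,8,6,13,13,8,11)
  step pc=10: andi  $r0, $r1, 7  regs=(0,0,8,6,13,13,8,11)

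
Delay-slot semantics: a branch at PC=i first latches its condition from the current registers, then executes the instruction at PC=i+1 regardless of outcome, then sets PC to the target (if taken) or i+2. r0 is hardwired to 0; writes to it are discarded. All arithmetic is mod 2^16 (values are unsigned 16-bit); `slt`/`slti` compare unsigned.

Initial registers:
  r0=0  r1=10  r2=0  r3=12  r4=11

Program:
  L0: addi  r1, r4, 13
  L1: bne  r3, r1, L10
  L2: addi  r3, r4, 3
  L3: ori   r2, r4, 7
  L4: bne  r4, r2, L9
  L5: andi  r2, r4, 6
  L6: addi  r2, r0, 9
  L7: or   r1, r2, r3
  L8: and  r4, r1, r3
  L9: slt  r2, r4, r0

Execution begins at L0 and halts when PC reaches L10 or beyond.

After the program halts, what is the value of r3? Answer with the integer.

14

  step pc=0: addi  r1, r4, 13  regs=(0,24,0,12,11)
  step pc=1: bne  r3, r1, L10  cond=T  regs=(0,24,0,12,11)
  step pc=2: addi  r3, r4, 3  regs=(0,24,0,14,11)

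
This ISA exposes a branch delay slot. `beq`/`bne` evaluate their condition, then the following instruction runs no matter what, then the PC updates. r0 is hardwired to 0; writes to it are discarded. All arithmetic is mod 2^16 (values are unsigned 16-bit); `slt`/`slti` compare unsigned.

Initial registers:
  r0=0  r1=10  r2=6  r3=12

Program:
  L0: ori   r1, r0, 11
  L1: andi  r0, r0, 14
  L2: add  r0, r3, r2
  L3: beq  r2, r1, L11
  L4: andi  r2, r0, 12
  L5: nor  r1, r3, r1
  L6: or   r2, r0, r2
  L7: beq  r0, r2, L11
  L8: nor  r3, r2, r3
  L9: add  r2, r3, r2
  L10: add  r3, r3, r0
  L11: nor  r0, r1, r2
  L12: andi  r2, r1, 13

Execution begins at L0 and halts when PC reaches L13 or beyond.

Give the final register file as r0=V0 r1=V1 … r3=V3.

r0=0 r1=65520 r2=0 r3=65523

#0 ori   r1, r0, 11 ; 0/11/6/12
#1 andi  r0, r0, 14 ; 0/11/6/12
#2 add  r0, r3, r2 ; 0/11/6/12
#3 beq  r2, r1, L11 ; 0/11/6/12 ; →fallthru
#4 andi  r2, r0, 12 ; 0/11/0/12
#5 nor  r1, r3, r1 ; 0/65520/0/12
#6 or   r2, r0, r2 ; 0/65520/0/12
#7 beq  r0, r2, L11 ; 0/65520/0/12 ; →target
#8 nor  r3, r2, r3 ; 0/65520/0/65523
#11 nor  r0, r1, r2 ; 0/65520/0/65523
#12 andi  r2, r1, 13 ; 0/65520/0/65523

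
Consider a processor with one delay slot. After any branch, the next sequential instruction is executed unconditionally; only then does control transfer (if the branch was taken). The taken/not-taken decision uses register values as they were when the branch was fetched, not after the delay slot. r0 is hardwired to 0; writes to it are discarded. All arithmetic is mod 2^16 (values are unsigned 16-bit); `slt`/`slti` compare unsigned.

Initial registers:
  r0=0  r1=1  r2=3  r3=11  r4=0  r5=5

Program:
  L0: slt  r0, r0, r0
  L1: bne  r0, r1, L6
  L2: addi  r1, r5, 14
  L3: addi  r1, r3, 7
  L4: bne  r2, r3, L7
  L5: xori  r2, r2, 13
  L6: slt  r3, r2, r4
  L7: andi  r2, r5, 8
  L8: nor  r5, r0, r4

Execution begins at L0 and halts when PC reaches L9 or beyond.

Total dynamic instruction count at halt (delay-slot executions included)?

PC=0  slt  r0, r0, r0        | r0=0 r1=1 r2=3 r3=11 r4=0 r5=5
PC=1  bne  r0, r1, L6        | r0=0 r1=1 r2=3 r3=11 r4=0 r5=5  [TAKEN]
PC=2  addi  r1, r5, 14       | r0=0 r1=19 r2=3 r3=11 r4=0 r5=5
PC=6  slt  r3, r2, r4        | r0=0 r1=19 r2=3 r3=0 r4=0 r5=5
PC=7  andi  r2, r5, 8        | r0=0 r1=19 r2=0 r3=0 r4=0 r5=5
PC=8  nor  r5, r0, r4        | r0=0 r1=19 r2=0 r3=0 r4=0 r5=65535

6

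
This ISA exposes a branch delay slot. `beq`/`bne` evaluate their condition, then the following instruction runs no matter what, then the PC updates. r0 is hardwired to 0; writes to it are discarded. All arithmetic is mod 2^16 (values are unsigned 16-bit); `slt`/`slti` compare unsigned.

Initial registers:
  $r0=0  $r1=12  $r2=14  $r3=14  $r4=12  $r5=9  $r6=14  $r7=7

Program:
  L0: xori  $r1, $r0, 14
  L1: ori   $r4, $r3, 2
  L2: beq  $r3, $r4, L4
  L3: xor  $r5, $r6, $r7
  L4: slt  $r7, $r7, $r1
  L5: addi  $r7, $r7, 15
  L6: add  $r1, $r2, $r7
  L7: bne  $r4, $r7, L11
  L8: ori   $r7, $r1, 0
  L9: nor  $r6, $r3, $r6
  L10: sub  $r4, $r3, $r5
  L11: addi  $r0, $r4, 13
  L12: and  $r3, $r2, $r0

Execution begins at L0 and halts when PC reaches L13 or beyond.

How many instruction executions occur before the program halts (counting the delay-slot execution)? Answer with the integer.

#0 xori  $r1, $r0, 14 ; 0/14/14/14/12/9/14/7
#1 ori   $r4, $r3, 2 ; 0/14/14/14/14/9/14/7
#2 beq  $r3, $r4, L4 ; 0/14/14/14/14/9/14/7 ; →target
#3 xor  $r5, $r6, $r7 ; 0/14/14/14/14/9/14/7
#4 slt  $r7, $r7, $r1 ; 0/14/14/14/14/9/14/1
#5 addi  $r7, $r7, 15 ; 0/14/14/14/14/9/14/16
#6 add  $r1, $r2, $r7 ; 0/30/14/14/14/9/14/16
#7 bne  $r4, $r7, L11 ; 0/30/14/14/14/9/14/16 ; →target
#8 ori   $r7, $r1, 0 ; 0/30/14/14/14/9/14/30
#11 addi  $r0, $r4, 13 ; 0/30/14/14/14/9/14/30
#12 and  $r3, $r2, $r0 ; 0/30/14/0/14/9/14/30

11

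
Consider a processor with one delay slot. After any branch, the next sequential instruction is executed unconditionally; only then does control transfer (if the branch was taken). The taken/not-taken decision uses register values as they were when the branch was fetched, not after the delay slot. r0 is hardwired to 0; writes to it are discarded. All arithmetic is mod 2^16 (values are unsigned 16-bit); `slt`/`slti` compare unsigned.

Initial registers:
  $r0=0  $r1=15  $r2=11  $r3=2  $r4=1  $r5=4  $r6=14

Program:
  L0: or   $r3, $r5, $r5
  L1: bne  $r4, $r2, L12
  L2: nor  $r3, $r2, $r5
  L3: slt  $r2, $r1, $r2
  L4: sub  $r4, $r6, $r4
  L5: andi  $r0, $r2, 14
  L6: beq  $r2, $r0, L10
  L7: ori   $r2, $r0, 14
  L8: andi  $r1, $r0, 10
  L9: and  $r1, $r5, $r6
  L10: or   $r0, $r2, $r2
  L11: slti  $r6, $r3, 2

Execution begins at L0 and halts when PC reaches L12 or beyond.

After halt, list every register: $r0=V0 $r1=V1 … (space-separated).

$r0=0 $r1=15 $r2=11 $r3=65520 $r4=1 $r5=4 $r6=14

[0] or   $r3, $r5, $r5  →  {$r0:0, $r1:15, $r2:11, $r3:4, $r4:1, $r5:4, $r6:14}
[1] bne  $r4, $r2, L12  →  {$r0:0, $r1:15, $r2:11, $r3:4, $r4:1, $r5:4, $r6:14}  ⟨branch taken⟩
[2] nor  $r3, $r2, $r5  →  {$r0:0, $r1:15, $r2:11, $r3:65520, $r4:1, $r5:4, $r6:14}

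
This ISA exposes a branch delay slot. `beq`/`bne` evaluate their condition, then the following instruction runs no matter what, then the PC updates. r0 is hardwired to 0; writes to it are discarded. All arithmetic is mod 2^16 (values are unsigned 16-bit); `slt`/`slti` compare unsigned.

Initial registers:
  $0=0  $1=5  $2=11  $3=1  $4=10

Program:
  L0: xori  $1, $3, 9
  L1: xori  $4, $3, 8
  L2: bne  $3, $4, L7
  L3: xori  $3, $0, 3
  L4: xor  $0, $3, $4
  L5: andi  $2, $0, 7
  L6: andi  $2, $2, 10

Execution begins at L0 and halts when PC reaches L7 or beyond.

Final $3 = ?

3

  step pc=0: xori  $1, $3, 9  regs=(0,8,11,1,10)
  step pc=1: xori  $4, $3, 8  regs=(0,8,11,1,9)
  step pc=2: bne  $3, $4, L7  cond=T  regs=(0,8,11,1,9)
  step pc=3: xori  $3, $0, 3  regs=(0,8,11,3,9)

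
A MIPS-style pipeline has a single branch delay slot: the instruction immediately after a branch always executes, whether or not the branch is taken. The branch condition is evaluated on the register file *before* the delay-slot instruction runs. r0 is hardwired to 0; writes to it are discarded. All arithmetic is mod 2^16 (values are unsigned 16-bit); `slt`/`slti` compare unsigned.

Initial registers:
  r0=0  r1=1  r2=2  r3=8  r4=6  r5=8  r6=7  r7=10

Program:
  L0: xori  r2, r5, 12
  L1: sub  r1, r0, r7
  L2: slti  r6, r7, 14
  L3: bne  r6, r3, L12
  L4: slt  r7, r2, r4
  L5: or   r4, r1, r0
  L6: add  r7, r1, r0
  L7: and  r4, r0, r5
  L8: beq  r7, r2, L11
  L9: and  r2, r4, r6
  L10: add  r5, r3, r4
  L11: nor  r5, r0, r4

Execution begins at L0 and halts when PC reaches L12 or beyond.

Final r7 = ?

PC=0  xori  r2, r5, 12       | r0=0 r1=1 r2=4 r3=8 r4=6 r5=8 r6=7 r7=10
PC=1  sub  r1, r0, r7        | r0=0 r1=65526 r2=4 r3=8 r4=6 r5=8 r6=7 r7=10
PC=2  slti  r6, r7, 14       | r0=0 r1=65526 r2=4 r3=8 r4=6 r5=8 r6=1 r7=10
PC=3  bne  r6, r3, L12       | r0=0 r1=65526 r2=4 r3=8 r4=6 r5=8 r6=1 r7=10  [TAKEN]
PC=4  slt  r7, r2, r4        | r0=0 r1=65526 r2=4 r3=8 r4=6 r5=8 r6=1 r7=1

1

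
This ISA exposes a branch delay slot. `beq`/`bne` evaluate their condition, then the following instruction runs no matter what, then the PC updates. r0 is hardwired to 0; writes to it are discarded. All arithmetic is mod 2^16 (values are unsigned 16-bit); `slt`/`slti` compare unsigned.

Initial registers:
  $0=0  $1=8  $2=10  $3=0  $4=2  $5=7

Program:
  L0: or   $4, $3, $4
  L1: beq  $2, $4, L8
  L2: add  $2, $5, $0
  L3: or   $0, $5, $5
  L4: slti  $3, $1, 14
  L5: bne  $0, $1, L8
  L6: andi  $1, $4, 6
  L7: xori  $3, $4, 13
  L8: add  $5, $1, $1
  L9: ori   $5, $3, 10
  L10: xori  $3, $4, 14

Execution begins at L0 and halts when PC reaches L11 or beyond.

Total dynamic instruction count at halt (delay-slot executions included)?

#0 or   $4, $3, $4 ; 0/8/10/0/2/7
#1 beq  $2, $4, L8 ; 0/8/10/0/2/7 ; →fallthru
#2 add  $2, $5, $0 ; 0/8/7/0/2/7
#3 or   $0, $5, $5 ; 0/8/7/0/2/7
#4 slti  $3, $1, 14 ; 0/8/7/1/2/7
#5 bne  $0, $1, L8 ; 0/8/7/1/2/7 ; →target
#6 andi  $1, $4, 6 ; 0/2/7/1/2/7
#8 add  $5, $1, $1 ; 0/2/7/1/2/4
#9 ori   $5, $3, 10 ; 0/2/7/1/2/11
#10 xori  $3, $4, 14 ; 0/2/7/12/2/11

10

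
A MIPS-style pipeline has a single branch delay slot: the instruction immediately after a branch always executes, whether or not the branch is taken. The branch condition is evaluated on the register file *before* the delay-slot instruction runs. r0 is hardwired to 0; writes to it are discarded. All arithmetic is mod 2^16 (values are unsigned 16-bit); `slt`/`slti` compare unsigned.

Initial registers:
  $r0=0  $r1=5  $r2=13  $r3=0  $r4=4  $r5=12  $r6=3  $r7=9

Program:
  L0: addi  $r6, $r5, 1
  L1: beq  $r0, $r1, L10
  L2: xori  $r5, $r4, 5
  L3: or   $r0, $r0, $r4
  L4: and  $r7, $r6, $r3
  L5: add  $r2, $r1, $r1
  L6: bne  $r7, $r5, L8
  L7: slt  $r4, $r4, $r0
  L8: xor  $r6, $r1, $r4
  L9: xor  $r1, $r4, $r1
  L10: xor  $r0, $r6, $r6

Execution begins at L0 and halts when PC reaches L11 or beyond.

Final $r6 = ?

[0] addi  $r6, $r5, 1  →  {$r0:0, $r1:5, $r2:13, $r3:0, $r4:4, $r5:12, $r6:13, $r7:9}
[1] beq  $r0, $r1, L10  →  {$r0:0, $r1:5, $r2:13, $r3:0, $r4:4, $r5:12, $r6:13, $r7:9}  ⟨branch fallthrough⟩
[2] xori  $r5, $r4, 5  →  {$r0:0, $r1:5, $r2:13, $r3:0, $r4:4, $r5:1, $r6:13, $r7:9}
[3] or   $r0, $r0, $r4  →  {$r0:0, $r1:5, $r2:13, $r3:0, $r4:4, $r5:1, $r6:13, $r7:9}
[4] and  $r7, $r6, $r3  →  {$r0:0, $r1:5, $r2:13, $r3:0, $r4:4, $r5:1, $r6:13, $r7:0}
[5] add  $r2, $r1, $r1  →  {$r0:0, $r1:5, $r2:10, $r3:0, $r4:4, $r5:1, $r6:13, $r7:0}
[6] bne  $r7, $r5, L8  →  {$r0:0, $r1:5, $r2:10, $r3:0, $r4:4, $r5:1, $r6:13, $r7:0}  ⟨branch taken⟩
[7] slt  $r4, $r4, $r0  →  {$r0:0, $r1:5, $r2:10, $r3:0, $r4:0, $r5:1, $r6:13, $r7:0}
[8] xor  $r6, $r1, $r4  →  {$r0:0, $r1:5, $r2:10, $r3:0, $r4:0, $r5:1, $r6:5, $r7:0}
[9] xor  $r1, $r4, $r1  →  {$r0:0, $r1:5, $r2:10, $r3:0, $r4:0, $r5:1, $r6:5, $r7:0}
[10] xor  $r0, $r6, $r6  →  {$r0:0, $r1:5, $r2:10, $r3:0, $r4:0, $r5:1, $r6:5, $r7:0}

5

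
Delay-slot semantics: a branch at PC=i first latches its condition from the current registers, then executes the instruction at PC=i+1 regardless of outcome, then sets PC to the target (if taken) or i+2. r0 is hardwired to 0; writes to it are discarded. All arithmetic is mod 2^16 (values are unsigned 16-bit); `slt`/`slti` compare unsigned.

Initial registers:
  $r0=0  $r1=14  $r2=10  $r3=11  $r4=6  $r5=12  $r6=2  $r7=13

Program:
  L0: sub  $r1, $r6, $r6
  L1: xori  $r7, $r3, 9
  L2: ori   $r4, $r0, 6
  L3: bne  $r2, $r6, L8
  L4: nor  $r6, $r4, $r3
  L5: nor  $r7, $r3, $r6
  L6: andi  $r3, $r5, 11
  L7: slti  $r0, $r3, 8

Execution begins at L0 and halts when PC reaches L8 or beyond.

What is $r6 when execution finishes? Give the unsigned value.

#0 sub  $r1, $r6, $r6 ; 0/0/10/11/6/12/2/13
#1 xori  $r7, $r3, 9 ; 0/0/10/11/6/12/2/2
#2 ori   $r4, $r0, 6 ; 0/0/10/11/6/12/2/2
#3 bne  $r2, $r6, L8 ; 0/0/10/11/6/12/2/2 ; →target
#4 nor  $r6, $r4, $r3 ; 0/0/10/11/6/12/65520/2

65520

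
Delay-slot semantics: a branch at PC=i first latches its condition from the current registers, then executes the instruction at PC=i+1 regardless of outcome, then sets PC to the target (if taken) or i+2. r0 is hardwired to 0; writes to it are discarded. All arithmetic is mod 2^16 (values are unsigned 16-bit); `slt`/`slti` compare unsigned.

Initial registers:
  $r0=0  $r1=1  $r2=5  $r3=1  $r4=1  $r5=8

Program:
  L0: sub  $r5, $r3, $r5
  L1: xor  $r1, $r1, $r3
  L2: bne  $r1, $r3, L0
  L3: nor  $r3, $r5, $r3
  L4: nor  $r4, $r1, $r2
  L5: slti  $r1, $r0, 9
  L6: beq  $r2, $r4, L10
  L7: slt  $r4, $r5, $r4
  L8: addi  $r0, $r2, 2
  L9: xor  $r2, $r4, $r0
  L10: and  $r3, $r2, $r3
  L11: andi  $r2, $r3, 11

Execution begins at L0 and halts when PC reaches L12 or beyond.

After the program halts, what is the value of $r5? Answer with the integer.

#0 sub  $r5, $r3, $r5 ; 0/1/5/1/1/65529
#1 xor  $r1, $r1, $r3 ; 0/0/5/1/1/65529
#2 bne  $r1, $r3, L0 ; 0/0/5/1/1/65529 ; →target
#3 nor  $r3, $r5, $r3 ; 0/0/5/6/1/65529
#0 sub  $r5, $r3, $r5 ; 0/0/5/6/1/13
#1 xor  $r1, $r1, $r3 ; 0/6/5/6/1/13
#2 bne  $r1, $r3, L0 ; 0/6/5/6/1/13 ; →fallthru
#3 nor  $r3, $r5, $r3 ; 0/6/5/65520/1/13
#4 nor  $r4, $r1, $r2 ; 0/6/5/65520/65528/13
#5 slti  $r1, $r0, 9 ; 0/1/5/65520/65528/13
#6 beq  $r2, $r4, L10 ; 0/1/5/65520/65528/13 ; →fallthru
#7 slt  $r4, $r5, $r4 ; 0/1/5/65520/1/13
#8 addi  $r0, $r2, 2 ; 0/1/5/65520/1/13
#9 xor  $r2, $r4, $r0 ; 0/1/1/65520/1/13
#10 and  $r3, $r2, $r3 ; 0/1/1/0/1/13
#11 andi  $r2, $r3, 11 ; 0/1/0/0/1/13

13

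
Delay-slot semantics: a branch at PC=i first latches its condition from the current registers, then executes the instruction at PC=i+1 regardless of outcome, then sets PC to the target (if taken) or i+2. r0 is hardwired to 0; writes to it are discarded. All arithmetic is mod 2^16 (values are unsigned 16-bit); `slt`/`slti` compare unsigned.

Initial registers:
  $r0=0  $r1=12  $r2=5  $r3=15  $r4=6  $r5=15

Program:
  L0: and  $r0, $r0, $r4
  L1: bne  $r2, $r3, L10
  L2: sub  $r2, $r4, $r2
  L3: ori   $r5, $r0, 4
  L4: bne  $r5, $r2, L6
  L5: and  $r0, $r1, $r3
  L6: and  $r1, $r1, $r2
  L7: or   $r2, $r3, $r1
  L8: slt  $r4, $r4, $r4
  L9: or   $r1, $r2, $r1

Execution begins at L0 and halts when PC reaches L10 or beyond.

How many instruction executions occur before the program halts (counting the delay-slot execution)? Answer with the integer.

3

PC=0  and  $r0, $r0, $r4     | $r0=0 $r1=12 $r2=5 $r3=15 $r4=6 $r5=15
PC=1  bne  $r2, $r3, L10     | $r0=0 $r1=12 $r2=5 $r3=15 $r4=6 $r5=15  [TAKEN]
PC=2  sub  $r2, $r4, $r2     | $r0=0 $r1=12 $r2=1 $r3=15 $r4=6 $r5=15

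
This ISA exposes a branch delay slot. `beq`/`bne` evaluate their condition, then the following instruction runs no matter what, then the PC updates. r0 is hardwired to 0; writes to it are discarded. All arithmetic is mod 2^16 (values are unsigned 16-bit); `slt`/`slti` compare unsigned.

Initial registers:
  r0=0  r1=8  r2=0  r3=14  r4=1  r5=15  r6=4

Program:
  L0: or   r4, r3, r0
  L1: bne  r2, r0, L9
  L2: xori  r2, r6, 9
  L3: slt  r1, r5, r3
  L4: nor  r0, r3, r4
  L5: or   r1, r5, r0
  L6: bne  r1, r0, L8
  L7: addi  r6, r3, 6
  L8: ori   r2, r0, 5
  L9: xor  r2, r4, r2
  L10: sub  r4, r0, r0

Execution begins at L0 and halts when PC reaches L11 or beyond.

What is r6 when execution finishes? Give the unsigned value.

PC=0  or   r4, r3, r0        | r0=0 r1=8 r2=0 r3=14 r4=14 r5=15 r6=4
PC=1  bne  r2, r0, L9        | r0=0 r1=8 r2=0 r3=14 r4=14 r5=15 r6=4  [not taken]
PC=2  xori  r2, r6, 9        | r0=0 r1=8 r2=13 r3=14 r4=14 r5=15 r6=4
PC=3  slt  r1, r5, r3        | r0=0 r1=0 r2=13 r3=14 r4=14 r5=15 r6=4
PC=4  nor  r0, r3, r4        | r0=0 r1=0 r2=13 r3=14 r4=14 r5=15 r6=4
PC=5  or   r1, r5, r0        | r0=0 r1=15 r2=13 r3=14 r4=14 r5=15 r6=4
PC=6  bne  r1, r0, L8        | r0=0 r1=15 r2=13 r3=14 r4=14 r5=15 r6=4  [TAKEN]
PC=7  addi  r6, r3, 6        | r0=0 r1=15 r2=13 r3=14 r4=14 r5=15 r6=20
PC=8  ori   r2, r0, 5        | r0=0 r1=15 r2=5 r3=14 r4=14 r5=15 r6=20
PC=9  xor  r2, r4, r2        | r0=0 r1=15 r2=11 r3=14 r4=14 r5=15 r6=20
PC=10 sub  r4, r0, r0        | r0=0 r1=15 r2=11 r3=14 r4=0 r5=15 r6=20

20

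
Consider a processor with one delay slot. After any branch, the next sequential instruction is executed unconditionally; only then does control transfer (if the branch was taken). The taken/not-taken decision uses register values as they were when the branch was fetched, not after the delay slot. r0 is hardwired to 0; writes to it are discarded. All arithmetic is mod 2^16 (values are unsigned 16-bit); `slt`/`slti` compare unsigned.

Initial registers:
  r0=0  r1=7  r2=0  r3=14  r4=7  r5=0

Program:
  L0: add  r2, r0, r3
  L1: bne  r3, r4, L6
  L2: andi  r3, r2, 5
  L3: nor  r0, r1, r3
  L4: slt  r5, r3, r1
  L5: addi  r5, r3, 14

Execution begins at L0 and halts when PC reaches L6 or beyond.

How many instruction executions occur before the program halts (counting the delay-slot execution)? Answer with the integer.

PC=0  add  r2, r0, r3        | r0=0 r1=7 r2=14 r3=14 r4=7 r5=0
PC=1  bne  r3, r4, L6        | r0=0 r1=7 r2=14 r3=14 r4=7 r5=0  [TAKEN]
PC=2  andi  r3, r2, 5        | r0=0 r1=7 r2=14 r3=4 r4=7 r5=0

3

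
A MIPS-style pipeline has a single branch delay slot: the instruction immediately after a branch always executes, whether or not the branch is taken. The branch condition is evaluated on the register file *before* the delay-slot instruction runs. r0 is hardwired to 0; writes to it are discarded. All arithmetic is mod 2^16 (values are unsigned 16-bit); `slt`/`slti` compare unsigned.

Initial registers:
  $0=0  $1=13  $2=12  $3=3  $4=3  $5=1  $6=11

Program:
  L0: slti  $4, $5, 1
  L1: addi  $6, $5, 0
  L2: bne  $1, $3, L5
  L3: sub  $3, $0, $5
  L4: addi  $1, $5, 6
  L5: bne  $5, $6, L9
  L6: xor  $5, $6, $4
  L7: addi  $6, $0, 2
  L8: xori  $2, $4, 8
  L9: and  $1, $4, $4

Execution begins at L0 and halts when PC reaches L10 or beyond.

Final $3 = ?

65535

  step pc=0: slti  $4, $5, 1  regs=(0,13,12,3,0,1,11)
  step pc=1: addi  $6, $5, 0  regs=(0,13,12,3,0,1,1)
  step pc=2: bne  $1, $3, L5  cond=T  regs=(0,13,12,3,0,1,1)
  step pc=3: sub  $3, $0, $5  regs=(0,13,12,65535,0,1,1)
  step pc=5: bne  $5, $6, L9  cond=F  regs=(0,13,12,65535,0,1,1)
  step pc=6: xor  $5, $6, $4  regs=(0,13,12,65535,0,1,1)
  step pc=7: addi  $6, $0, 2  regs=(0,13,12,65535,0,1,2)
  step pc=8: xori  $2, $4, 8  regs=(0,13,8,65535,0,1,2)
  step pc=9: and  $1, $4, $4  regs=(0,0,8,65535,0,1,2)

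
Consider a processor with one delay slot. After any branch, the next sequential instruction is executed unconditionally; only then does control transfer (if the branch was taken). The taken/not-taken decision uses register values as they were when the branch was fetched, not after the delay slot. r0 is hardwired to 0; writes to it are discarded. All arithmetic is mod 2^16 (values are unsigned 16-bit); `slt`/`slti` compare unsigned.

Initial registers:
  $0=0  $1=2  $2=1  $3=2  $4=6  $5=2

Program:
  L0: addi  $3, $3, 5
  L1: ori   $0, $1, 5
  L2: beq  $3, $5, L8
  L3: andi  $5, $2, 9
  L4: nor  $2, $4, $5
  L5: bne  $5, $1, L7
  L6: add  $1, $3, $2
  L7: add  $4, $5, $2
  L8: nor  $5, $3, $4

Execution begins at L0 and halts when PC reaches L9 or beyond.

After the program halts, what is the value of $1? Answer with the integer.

65535

#0 addi  $3, $3, 5 ; 0/2/1/7/6/2
#1 ori   $0, $1, 5 ; 0/2/1/7/6/2
#2 beq  $3, $5, L8 ; 0/2/1/7/6/2 ; →fallthru
#3 andi  $5, $2, 9 ; 0/2/1/7/6/1
#4 nor  $2, $4, $5 ; 0/2/65528/7/6/1
#5 bne  $5, $1, L7 ; 0/2/65528/7/6/1 ; →target
#6 add  $1, $3, $2 ; 0/65535/65528/7/6/1
#7 add  $4, $5, $2 ; 0/65535/65528/7/65529/1
#8 nor  $5, $3, $4 ; 0/65535/65528/7/65529/0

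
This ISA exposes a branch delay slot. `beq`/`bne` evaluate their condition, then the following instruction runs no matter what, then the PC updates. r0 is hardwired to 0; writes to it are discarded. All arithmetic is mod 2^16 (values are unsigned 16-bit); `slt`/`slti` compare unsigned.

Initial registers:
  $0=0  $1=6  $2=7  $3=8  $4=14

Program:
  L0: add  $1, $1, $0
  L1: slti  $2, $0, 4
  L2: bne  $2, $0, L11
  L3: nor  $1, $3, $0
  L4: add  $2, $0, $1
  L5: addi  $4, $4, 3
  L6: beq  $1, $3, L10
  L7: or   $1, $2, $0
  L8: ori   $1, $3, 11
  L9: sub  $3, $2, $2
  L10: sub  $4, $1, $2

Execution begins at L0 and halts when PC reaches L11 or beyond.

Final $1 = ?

[0] add  $1, $1, $0  →  {$0:0, $1:6, $2:7, $3:8, $4:14}
[1] slti  $2, $0, 4  →  {$0:0, $1:6, $2:1, $3:8, $4:14}
[2] bne  $2, $0, L11  →  {$0:0, $1:6, $2:1, $3:8, $4:14}  ⟨branch taken⟩
[3] nor  $1, $3, $0  →  {$0:0, $1:65527, $2:1, $3:8, $4:14}

65527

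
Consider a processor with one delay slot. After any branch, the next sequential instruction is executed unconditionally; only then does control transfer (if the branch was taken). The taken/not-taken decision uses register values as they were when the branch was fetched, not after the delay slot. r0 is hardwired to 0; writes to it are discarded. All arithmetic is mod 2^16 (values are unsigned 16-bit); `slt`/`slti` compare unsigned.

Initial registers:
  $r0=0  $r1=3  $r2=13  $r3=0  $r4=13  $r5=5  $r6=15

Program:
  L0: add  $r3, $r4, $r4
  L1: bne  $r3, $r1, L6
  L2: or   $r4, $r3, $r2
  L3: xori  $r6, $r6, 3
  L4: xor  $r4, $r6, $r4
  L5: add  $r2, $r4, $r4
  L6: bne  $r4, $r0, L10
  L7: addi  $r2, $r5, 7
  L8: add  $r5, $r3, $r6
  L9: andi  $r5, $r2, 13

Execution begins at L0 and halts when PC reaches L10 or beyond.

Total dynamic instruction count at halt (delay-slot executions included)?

5

#0 add  $r3, $r4, $r4 ; 0/3/13/26/13/5/15
#1 bne  $r3, $r1, L6 ; 0/3/13/26/13/5/15 ; →target
#2 or   $r4, $r3, $r2 ; 0/3/13/26/31/5/15
#6 bne  $r4, $r0, L10 ; 0/3/13/26/31/5/15 ; →target
#7 addi  $r2, $r5, 7 ; 0/3/12/26/31/5/15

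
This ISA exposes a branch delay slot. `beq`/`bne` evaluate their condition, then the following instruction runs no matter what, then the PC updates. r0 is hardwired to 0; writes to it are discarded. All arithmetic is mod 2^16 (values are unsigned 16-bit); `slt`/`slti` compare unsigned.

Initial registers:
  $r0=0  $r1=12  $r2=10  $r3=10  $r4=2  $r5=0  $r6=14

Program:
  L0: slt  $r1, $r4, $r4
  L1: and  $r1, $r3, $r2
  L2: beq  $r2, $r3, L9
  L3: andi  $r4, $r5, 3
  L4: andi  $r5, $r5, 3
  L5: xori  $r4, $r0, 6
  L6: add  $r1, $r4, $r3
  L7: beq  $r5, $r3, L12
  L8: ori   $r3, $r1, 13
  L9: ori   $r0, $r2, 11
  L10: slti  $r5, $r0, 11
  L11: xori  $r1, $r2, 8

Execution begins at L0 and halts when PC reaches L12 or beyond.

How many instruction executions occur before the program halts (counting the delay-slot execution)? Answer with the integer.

  step pc=0: slt  $r1, $r4, $r4  regs=(0,0,10,10,2,0,14)
  step pc=1: and  $r1, $r3, $r2  regs=(0,10,10,10,2,0,14)
  step pc=2: beq  $r2, $r3, L9  cond=T  regs=(0,10,10,10,2,0,14)
  step pc=3: andi  $r4, $r5, 3  regs=(0,10,10,10,0,0,14)
  step pc=9: ori   $r0, $r2, 11  regs=(0,10,10,10,0,0,14)
  step pc=10: slti  $r5, $r0, 11  regs=(0,10,10,10,0,1,14)
  step pc=11: xori  $r1, $r2, 8  regs=(0,2,10,10,0,1,14)

7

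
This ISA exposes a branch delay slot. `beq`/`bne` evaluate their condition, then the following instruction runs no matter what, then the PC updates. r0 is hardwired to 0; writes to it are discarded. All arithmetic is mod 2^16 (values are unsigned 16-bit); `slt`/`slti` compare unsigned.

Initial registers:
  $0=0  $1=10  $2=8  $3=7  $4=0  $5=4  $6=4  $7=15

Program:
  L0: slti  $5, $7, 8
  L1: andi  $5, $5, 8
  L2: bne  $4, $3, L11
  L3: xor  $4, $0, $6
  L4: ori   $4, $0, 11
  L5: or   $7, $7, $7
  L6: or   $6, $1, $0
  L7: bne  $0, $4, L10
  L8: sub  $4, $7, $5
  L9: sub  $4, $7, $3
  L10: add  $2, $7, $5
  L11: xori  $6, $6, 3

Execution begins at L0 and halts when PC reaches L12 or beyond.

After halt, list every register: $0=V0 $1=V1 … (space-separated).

PC=0  slti  $5, $7, 8        | $0=0 $1=10 $2=8 $3=7 $4=0 $5=0 $6=4 $7=15
PC=1  andi  $5, $5, 8        | $0=0 $1=10 $2=8 $3=7 $4=0 $5=0 $6=4 $7=15
PC=2  bne  $4, $3, L11       | $0=0 $1=10 $2=8 $3=7 $4=0 $5=0 $6=4 $7=15  [TAKEN]
PC=3  xor  $4, $0, $6        | $0=0 $1=10 $2=8 $3=7 $4=4 $5=0 $6=4 $7=15
PC=11 xori  $6, $6, 3        | $0=0 $1=10 $2=8 $3=7 $4=4 $5=0 $6=7 $7=15

$0=0 $1=10 $2=8 $3=7 $4=4 $5=0 $6=7 $7=15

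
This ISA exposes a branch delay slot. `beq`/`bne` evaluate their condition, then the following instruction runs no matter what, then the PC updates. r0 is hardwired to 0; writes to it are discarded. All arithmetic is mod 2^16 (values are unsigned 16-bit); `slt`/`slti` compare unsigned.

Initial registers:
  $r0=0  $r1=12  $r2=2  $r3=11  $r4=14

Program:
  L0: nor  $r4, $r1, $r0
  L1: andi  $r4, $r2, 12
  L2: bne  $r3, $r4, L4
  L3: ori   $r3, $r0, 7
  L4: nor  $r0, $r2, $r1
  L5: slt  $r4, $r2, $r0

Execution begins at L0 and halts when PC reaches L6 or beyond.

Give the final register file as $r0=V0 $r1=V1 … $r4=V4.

$r0=0 $r1=12 $r2=2 $r3=7 $r4=0

  step pc=0: nor  $r4, $r1, $r0  regs=(0,12,2,11,65523)
  step pc=1: andi  $r4, $r2, 12  regs=(0,12,2,11,0)
  step pc=2: bne  $r3, $r4, L4  cond=T  regs=(0,12,2,11,0)
  step pc=3: ori   $r3, $r0, 7  regs=(0,12,2,7,0)
  step pc=4: nor  $r0, $r2, $r1  regs=(0,12,2,7,0)
  step pc=5: slt  $r4, $r2, $r0  regs=(0,12,2,7,0)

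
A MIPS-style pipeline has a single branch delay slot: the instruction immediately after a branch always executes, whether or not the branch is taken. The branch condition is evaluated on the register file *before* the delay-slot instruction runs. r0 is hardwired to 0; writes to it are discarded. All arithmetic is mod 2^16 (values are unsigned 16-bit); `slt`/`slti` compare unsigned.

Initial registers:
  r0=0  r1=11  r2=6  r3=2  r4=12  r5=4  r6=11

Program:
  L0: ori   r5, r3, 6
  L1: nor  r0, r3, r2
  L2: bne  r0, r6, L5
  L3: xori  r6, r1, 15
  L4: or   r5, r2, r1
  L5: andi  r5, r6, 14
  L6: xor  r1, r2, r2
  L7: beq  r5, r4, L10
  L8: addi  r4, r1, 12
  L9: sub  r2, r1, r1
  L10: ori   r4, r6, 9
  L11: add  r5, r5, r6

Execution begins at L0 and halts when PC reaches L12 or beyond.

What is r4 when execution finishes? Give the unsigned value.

  step pc=0: ori   r5, r3, 6  regs=(0,11,6,2,12,6,11)
  step pc=1: nor  r0, r3, r2  regs=(0,11,6,2,12,6,11)
  step pc=2: bne  r0, r6, L5  cond=T  regs=(0,11,6,2,12,6,11)
  step pc=3: xori  r6, r1, 15  regs=(0,11,6,2,12,6,4)
  step pc=5: andi  r5, r6, 14  regs=(0,11,6,2,12,4,4)
  step pc=6: xor  r1, r2, r2  regs=(0,0,6,2,12,4,4)
  step pc=7: beq  r5, r4, L10  cond=F  regs=(0,0,6,2,12,4,4)
  step pc=8: addi  r4, r1, 12  regs=(0,0,6,2,12,4,4)
  step pc=9: sub  r2, r1, r1  regs=(0,0,0,2,12,4,4)
  step pc=10: ori   r4, r6, 9  regs=(0,0,0,2,13,4,4)
  step pc=11: add  r5, r5, r6  regs=(0,0,0,2,13,8,4)

13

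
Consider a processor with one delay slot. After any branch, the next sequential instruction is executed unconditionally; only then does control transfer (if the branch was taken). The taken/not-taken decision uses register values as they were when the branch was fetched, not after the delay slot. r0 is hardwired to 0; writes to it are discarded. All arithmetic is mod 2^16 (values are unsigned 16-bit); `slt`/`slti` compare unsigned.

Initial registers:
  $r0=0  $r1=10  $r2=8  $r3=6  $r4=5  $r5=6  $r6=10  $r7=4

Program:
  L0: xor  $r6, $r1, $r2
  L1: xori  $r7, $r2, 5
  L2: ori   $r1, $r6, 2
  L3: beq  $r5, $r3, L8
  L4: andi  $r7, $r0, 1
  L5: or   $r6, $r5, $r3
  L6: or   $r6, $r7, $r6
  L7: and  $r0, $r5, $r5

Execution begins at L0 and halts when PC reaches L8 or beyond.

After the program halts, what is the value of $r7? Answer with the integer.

[0] xor  $r6, $r1, $r2  →  {$r0:0, $r1:10, $r2:8, $r3:6, $r4:5, $r5:6, $r6:2, $r7:4}
[1] xori  $r7, $r2, 5  →  {$r0:0, $r1:10, $r2:8, $r3:6, $r4:5, $r5:6, $r6:2, $r7:13}
[2] ori   $r1, $r6, 2  →  {$r0:0, $r1:2, $r2:8, $r3:6, $r4:5, $r5:6, $r6:2, $r7:13}
[3] beq  $r5, $r3, L8  →  {$r0:0, $r1:2, $r2:8, $r3:6, $r4:5, $r5:6, $r6:2, $r7:13}  ⟨branch taken⟩
[4] andi  $r7, $r0, 1  →  {$r0:0, $r1:2, $r2:8, $r3:6, $r4:5, $r5:6, $r6:2, $r7:0}

0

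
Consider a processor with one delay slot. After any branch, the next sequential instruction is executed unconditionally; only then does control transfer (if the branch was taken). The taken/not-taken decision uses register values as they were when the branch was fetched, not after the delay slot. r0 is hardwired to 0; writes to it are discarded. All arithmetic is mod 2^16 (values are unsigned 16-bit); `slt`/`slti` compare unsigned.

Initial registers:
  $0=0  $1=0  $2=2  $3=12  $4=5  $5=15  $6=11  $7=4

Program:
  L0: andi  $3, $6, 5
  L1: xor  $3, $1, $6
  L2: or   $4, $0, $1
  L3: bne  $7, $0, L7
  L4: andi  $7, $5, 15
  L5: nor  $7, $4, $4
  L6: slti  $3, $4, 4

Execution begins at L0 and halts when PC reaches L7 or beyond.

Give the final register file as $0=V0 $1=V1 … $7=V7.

$0=0 $1=0 $2=2 $3=11 $4=0 $5=15 $6=11 $7=15

PC=0  andi  $3, $6, 5        | $0=0 $1=0 $2=2 $3=1 $4=5 $5=15 $6=11 $7=4
PC=1  xor  $3, $1, $6        | $0=0 $1=0 $2=2 $3=11 $4=5 $5=15 $6=11 $7=4
PC=2  or   $4, $0, $1        | $0=0 $1=0 $2=2 $3=11 $4=0 $5=15 $6=11 $7=4
PC=3  bne  $7, $0, L7        | $0=0 $1=0 $2=2 $3=11 $4=0 $5=15 $6=11 $7=4  [TAKEN]
PC=4  andi  $7, $5, 15       | $0=0 $1=0 $2=2 $3=11 $4=0 $5=15 $6=11 $7=15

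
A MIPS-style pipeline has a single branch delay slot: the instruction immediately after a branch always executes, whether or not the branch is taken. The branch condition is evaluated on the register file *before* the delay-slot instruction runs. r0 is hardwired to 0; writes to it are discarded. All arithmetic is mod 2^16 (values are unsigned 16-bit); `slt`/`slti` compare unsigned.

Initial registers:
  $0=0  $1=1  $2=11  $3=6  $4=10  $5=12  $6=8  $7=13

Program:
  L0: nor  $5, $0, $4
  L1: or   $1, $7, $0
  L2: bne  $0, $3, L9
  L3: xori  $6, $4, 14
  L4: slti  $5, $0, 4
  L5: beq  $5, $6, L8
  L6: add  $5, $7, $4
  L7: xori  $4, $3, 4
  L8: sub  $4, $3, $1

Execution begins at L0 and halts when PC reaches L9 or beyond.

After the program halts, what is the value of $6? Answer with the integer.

4

PC=0  nor  $5, $0, $4        | $0=0 $1=1 $2=11 $3=6 $4=10 $5=65525 $6=8 $7=13
PC=1  or   $1, $7, $0        | $0=0 $1=13 $2=11 $3=6 $4=10 $5=65525 $6=8 $7=13
PC=2  bne  $0, $3, L9        | $0=0 $1=13 $2=11 $3=6 $4=10 $5=65525 $6=8 $7=13  [TAKEN]
PC=3  xori  $6, $4, 14       | $0=0 $1=13 $2=11 $3=6 $4=10 $5=65525 $6=4 $7=13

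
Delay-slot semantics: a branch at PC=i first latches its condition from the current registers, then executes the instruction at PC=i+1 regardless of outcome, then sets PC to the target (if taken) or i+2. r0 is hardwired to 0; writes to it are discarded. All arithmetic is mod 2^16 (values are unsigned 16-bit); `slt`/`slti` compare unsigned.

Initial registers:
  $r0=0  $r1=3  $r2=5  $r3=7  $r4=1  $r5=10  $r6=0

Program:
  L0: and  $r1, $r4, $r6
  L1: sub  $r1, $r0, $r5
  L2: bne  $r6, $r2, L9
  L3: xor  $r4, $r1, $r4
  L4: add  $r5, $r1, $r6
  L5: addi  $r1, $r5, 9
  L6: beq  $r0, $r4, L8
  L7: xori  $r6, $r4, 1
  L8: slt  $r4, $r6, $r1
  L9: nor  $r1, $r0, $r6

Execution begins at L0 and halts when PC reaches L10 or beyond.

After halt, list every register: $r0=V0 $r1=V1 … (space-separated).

PC=0  and  $r1, $r4, $r6     | $r0=0 $r1=0 $r2=5 $r3=7 $r4=1 $r5=10 $r6=0
PC=1  sub  $r1, $r0, $r5     | $r0=0 $r1=65526 $r2=5 $r3=7 $r4=1 $r5=10 $r6=0
PC=2  bne  $r6, $r2, L9      | $r0=0 $r1=65526 $r2=5 $r3=7 $r4=1 $r5=10 $r6=0  [TAKEN]
PC=3  xor  $r4, $r1, $r4     | $r0=0 $r1=65526 $r2=5 $r3=7 $r4=65527 $r5=10 $r6=0
PC=9  nor  $r1, $r0, $r6     | $r0=0 $r1=65535 $r2=5 $r3=7 $r4=65527 $r5=10 $r6=0

$r0=0 $r1=65535 $r2=5 $r3=7 $r4=65527 $r5=10 $r6=0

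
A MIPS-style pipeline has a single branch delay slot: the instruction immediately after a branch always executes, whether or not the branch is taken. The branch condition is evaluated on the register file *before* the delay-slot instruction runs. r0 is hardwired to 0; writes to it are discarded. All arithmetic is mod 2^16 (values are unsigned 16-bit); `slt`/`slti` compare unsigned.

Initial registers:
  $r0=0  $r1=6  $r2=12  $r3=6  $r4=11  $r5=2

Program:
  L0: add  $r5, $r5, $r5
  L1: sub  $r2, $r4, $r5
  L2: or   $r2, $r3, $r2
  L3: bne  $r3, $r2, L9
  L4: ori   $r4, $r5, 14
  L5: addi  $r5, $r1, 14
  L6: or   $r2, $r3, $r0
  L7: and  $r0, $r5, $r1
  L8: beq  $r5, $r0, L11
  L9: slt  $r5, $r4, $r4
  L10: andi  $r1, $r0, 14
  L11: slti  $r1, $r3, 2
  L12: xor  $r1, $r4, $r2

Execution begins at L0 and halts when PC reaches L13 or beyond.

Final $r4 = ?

14

#0 add  $r5, $r5, $r5 ; 0/6/12/6/11/4
#1 sub  $r2, $r4, $r5 ; 0/6/7/6/11/4
#2 or   $r2, $r3, $r2 ; 0/6/7/6/11/4
#3 bne  $r3, $r2, L9 ; 0/6/7/6/11/4 ; →target
#4 ori   $r4, $r5, 14 ; 0/6/7/6/14/4
#9 slt  $r5, $r4, $r4 ; 0/6/7/6/14/0
#10 andi  $r1, $r0, 14 ; 0/0/7/6/14/0
#11 slti  $r1, $r3, 2 ; 0/0/7/6/14/0
#12 xor  $r1, $r4, $r2 ; 0/9/7/6/14/0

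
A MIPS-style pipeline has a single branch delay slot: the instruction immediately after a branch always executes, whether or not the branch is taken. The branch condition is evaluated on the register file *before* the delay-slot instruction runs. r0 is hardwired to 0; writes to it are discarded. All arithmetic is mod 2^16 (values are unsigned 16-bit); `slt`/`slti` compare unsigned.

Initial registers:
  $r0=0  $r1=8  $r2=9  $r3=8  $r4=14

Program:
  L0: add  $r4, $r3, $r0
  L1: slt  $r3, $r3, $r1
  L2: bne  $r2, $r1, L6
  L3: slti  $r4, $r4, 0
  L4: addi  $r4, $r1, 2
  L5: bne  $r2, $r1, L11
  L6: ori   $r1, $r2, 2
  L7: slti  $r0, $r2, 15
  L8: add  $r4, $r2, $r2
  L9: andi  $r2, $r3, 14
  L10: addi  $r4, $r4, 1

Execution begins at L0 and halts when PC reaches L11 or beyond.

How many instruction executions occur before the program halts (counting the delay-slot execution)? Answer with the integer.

PC=0  add  $r4, $r3, $r0     | $r0=0 $r1=8 $r2=9 $r3=8 $r4=8
PC=1  slt  $r3, $r3, $r1     | $r0=0 $r1=8 $r2=9 $r3=0 $r4=8
PC=2  bne  $r2, $r1, L6      | $r0=0 $r1=8 $r2=9 $r3=0 $r4=8  [TAKEN]
PC=3  slti  $r4, $r4, 0      | $r0=0 $r1=8 $r2=9 $r3=0 $r4=0
PC=6  ori   $r1, $r2, 2      | $r0=0 $r1=11 $r2=9 $r3=0 $r4=0
PC=7  slti  $r0, $r2, 15     | $r0=0 $r1=11 $r2=9 $r3=0 $r4=0
PC=8  add  $r4, $r2, $r2     | $r0=0 $r1=11 $r2=9 $r3=0 $r4=18
PC=9  andi  $r2, $r3, 14     | $r0=0 $r1=11 $r2=0 $r3=0 $r4=18
PC=10 addi  $r4, $r4, 1      | $r0=0 $r1=11 $r2=0 $r3=0 $r4=19

9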